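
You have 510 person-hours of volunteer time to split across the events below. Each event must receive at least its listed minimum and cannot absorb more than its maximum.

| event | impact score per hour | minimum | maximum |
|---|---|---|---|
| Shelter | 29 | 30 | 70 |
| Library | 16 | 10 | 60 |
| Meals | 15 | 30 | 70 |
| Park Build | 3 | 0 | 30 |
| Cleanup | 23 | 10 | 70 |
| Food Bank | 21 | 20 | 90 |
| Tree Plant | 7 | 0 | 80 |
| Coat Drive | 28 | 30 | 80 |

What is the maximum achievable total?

Meeting every minimum uses 30+10+30+0+10+20+0+30 = 130 person-hours, leaving 380.
Rank by impact score per hour: Shelter 29 > Coat Drive 28 > Cleanup 23 > Food Bank 21 > Library 16 > Meals 15 > Tree Plant 7 > Park Build 3.
Shelter takes 40 more to reach its cap of 70 ; 340 left.
Coat Drive: +50 to 80 (cap) ; 290 left.
Cleanup: +60 to 70 (cap) ; 230 left.
Food Bank: +70 to 90 (cap) ; 160 left.
Give Library 50 more to hit its cap of 60 ; 110 left.
Meals takes 40 more to reach its cap of 70 ; 70 left.
Only 70 left; Tree Plant takes them to reach 70.
Total = 29×70 + 16×60 + 15×70 + 23×70 + 21×90 + 7×70 + 28×80 = 10270.

10270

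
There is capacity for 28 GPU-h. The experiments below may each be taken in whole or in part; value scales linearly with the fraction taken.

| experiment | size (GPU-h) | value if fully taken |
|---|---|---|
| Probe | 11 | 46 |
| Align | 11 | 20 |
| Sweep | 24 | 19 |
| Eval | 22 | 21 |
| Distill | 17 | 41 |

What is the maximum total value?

Rank by value-to-size ratio: Probe 46/11≈4.18, Distill 41/17≈2.41, Align 20/11≈1.82, Eval 21/22≈0.955, Sweep 19/24≈0.792.
Probe: take in full, 11 GPU-h for value 46 ; 17 left.
Distill: take in full, 17 GPU-h for value 41 ; 0 left.
Total value = 87.

87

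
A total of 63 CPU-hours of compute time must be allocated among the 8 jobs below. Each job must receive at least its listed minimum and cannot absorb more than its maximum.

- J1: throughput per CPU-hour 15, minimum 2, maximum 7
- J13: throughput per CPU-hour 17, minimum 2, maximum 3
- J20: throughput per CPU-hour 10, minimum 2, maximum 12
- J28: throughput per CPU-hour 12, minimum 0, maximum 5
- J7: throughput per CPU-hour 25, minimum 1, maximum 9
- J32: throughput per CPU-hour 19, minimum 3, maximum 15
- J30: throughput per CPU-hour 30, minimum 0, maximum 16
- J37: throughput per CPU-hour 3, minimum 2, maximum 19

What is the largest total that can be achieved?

Meeting every minimum uses 2+2+2+0+1+3+0+2 = 12 CPU-hours, leaving 51.
Highest throughput per CPU-hour first: J30 30 > J7 25 > J32 19 > J13 17 > J1 15 > J28 12 > J20 10 > J37 3.
J30 takes 16 more to reach its cap of 16 → 35 left.
J7: +8 to 9 (cap) → 27 left.
J32: +12 to 15 (cap) → 15 left.
J13: +1 to 3 (cap) → 14 left.
J1: +5 to 7 (cap) → 9 left.
J28 takes 5 more to reach its cap of 5 → 4 left.
Only 4 left; J20 takes them to reach 6.
Total = 15×7 + 17×3 + 10×6 + 12×5 + 25×9 + 19×15 + 30×16 + 3×2 = 1272.

1272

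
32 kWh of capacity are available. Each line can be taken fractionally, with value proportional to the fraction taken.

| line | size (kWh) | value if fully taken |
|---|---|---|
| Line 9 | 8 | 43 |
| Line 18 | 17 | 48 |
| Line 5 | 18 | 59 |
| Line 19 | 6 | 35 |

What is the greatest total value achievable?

Best value per unit of size first: Line 19 35/6≈5.83, Line 9 43/8≈5.38, Line 5 59/18≈3.28, Line 18 48/17≈2.82.
Line 19: take in full, 6 kWh for value 35 ; 26 left.
Line 9: take in full, 8 kWh for value 43 ; 18 left.
Line 5: take in full, 18 kWh for value 59 ; 0 left.
Total value = 137.

137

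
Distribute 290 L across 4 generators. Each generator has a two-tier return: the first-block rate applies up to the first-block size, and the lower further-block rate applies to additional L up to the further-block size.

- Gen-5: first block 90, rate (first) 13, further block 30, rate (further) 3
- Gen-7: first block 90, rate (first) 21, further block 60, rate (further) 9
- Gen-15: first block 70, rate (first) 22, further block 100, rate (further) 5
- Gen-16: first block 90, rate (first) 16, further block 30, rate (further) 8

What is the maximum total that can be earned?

Order all 8 blocks by rate: Gen-15/tier1 22 > Gen-7/tier1 21 > Gen-16/tier1 16 > Gen-5/tier1 13 > Gen-7/tier2 9 > Gen-16/tier2 8 > Gen-15/tier2 5 > Gen-5/tier2 3.
Gen-15/tier1 (22): +70 → 220 left.
Gen-7/tier1 (21): +90 → 130 left.
Gen-16 tier1 at 16: fill all 90 → 40 left.
40 remain; put them into Gen-5 tier1 at 13.
Total = 22×70 + 21×90 + 16×90 + 13×40 = 5390.

5390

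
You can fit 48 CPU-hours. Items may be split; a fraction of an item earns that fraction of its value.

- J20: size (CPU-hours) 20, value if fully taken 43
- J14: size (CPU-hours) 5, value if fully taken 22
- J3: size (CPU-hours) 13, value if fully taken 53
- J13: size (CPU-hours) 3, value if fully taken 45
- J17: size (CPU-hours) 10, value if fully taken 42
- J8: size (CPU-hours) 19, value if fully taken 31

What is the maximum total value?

198.55

Rank by value-to-size ratio: J13 45/3≈15, J14 22/5≈4.4, J17 42/10≈4.2, J3 53/13≈4.08, J20 43/20≈2.15, J8 31/19≈1.63.
J13: take in full, 3 CPU-hours for value 45 ; 45 left.
J14: take in full, 5 CPU-hours for value 22 ; 40 left.
Take all of J17 (10 CPU-hours, value 42) ; 30 CPU-hours left.
All 13 CPU-hours of J3 fit (value 53) ; 17 remain.
17 CPU-hours left: a 17/20 share of J20 gives 43×17/20 = 36.55.
Total value = 198.55.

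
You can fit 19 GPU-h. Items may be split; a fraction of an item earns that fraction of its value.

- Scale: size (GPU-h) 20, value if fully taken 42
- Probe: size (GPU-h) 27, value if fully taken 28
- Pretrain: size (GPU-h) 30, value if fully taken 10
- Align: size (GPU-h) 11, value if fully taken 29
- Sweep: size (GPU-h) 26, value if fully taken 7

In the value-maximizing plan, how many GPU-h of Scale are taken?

Best value per unit of size first: Align 29/11≈2.64, Scale 42/20≈2.1, Probe 28/27≈1.04, Pretrain 10/30≈0.333, Sweep 7/26≈0.269.
Align: take in full, 11 GPU-h for value 29 → 8 left.
8 GPU-h left: a 8/20 share of Scale gives 42×8/20 = 16.8.

8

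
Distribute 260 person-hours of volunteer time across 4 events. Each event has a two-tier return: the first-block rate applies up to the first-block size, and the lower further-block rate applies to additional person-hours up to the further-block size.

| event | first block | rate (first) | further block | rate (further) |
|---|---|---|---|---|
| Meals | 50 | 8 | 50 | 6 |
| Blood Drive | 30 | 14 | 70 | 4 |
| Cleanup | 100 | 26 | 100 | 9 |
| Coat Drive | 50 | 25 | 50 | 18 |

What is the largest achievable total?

5440

Treat each block as its own option and order by rate: Cleanup/T1 26 > Coat Drive/T1 25 > Coat Drive/T2 18 > Blood Drive/T1 14 > Cleanup/T2 9 > Meals/T1 8 > Meals/T2 6 > Blood Drive/T2 4.
Cleanup T1 at 26: fill all 100 ; 160 left.
Fill Coat Drive T1 block (50 at 25) ; 110 left.
Fill Coat Drive T2 block (50 at 18) ; 60 left.
Blood Drive T1 at 14: fill all 30 ; 30 left.
Cleanup/T2: +30 of 100 at 9; pool empty.
Total = 26×100 + 25×50 + 18×50 + 14×30 + 9×30 = 5440.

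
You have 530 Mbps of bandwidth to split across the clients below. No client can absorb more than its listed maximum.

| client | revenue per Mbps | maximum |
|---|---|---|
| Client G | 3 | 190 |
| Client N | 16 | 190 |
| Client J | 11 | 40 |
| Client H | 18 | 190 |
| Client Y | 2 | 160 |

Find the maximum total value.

Order the clients by revenue per Mbps: Client H 18 > Client N 16 > Client J 11 > Client G 3 > Client Y 2.
Client H takes 190 to reach its cap of 190 ; 340 left.
Client N takes 190 to reach its cap of 190 ; 150 left.
Client J: +40 to 40 (cap) ; 110 left.
Client G: +110 (room for 190) → 110. Pool exhausted.
Total = 3×110 + 16×190 + 11×40 + 18×190 = 7230.

7230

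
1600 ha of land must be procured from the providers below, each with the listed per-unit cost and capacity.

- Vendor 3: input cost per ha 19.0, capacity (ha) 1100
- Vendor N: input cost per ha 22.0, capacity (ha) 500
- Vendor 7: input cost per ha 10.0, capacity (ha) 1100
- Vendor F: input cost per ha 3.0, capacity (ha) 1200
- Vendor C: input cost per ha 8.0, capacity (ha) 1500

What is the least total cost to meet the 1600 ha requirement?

6800

Fill from the cheapest provider first.
Vendor F at 3.0: take all 1200 ha ; 400 still needed.
Vendor C (8.0): take the remaining 400 ; done.
Vendor 7, Vendor 3, Vendor N: unused.
Cost = 1200×3.0 + 400×8.0 = 6800.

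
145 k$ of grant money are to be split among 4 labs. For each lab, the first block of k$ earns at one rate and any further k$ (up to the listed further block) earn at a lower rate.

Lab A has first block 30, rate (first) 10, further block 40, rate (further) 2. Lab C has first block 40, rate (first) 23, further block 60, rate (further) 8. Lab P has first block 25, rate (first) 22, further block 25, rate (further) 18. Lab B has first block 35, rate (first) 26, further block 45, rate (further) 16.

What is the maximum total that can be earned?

3150

Rank every tier by rate: Lab B/first 26 > Lab C/first 23 > Lab P/first 22 > Lab P/second 18 > Lab B/second 16 > Lab A/first 10 > Lab C/second 8 > Lab A/second 2.
Fill Lab B first block (35 at 26) → 110 left.
Fill Lab C first block (40 at 23) → 70 left.
Lab P/first (22): +25 → 45 left.
Lab P second at 18: fill all 25 → 20 left.
20 remain; put them into Lab B second at 16.
Total = 26×35 + 23×40 + 22×25 + 18×25 + 16×20 = 3150.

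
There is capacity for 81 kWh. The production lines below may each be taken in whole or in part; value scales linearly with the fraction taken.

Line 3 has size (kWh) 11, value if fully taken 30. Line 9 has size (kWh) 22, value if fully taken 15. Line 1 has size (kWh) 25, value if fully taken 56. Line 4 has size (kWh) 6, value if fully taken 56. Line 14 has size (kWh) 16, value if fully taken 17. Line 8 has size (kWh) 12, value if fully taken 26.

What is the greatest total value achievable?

192.5

Best value per unit of size first: Line 4 56/6≈9.33, Line 3 30/11≈2.73, Line 1 56/25≈2.24, Line 8 26/12≈2.17, Line 14 17/16≈1.06, Line 9 15/22≈0.682.
Line 4: take in full, 6 kWh for value 56 ; 75 left.
Line 3: take in full, 11 kWh for value 30 ; 64 left.
All 25 kWh of Line 1 fit (value 56) ; 39 remain.
All 12 kWh of Line 8 fit (value 26) ; 27 remain.
All 16 kWh of Line 14 fit (value 17) ; 11 remain.
Only 11 kWh remain; take 11/22 of Line 9 for value 15×11/22 = 7.5.
Total value = 192.5.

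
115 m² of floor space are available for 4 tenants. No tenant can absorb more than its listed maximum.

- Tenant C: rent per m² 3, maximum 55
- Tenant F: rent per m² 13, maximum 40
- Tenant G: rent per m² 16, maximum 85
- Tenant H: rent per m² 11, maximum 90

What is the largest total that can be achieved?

1750

Rank by rent per m²: Tenant G 16 > Tenant F 13 > Tenant H 11 > Tenant C 3.
Tenant G: +85 to 85 (cap) — 30 left.
Tenant F: +30 (room for 40) → 30. Pool exhausted.
Total = 13×30 + 16×85 = 1750.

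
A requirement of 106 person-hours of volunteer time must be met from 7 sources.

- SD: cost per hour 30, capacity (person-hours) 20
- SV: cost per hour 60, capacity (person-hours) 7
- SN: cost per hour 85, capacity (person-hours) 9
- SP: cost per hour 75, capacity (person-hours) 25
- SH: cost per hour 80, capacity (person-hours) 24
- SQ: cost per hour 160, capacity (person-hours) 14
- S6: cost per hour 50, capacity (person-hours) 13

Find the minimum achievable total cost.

7510

Use sources in increasing cost order.
SD at 30: take all 20 person-hours — 86 still needed.
Take 13 from S6 at 50 — need 73 more.
SV at 60: take all 7 person-hours — 66 still needed.
Take 25 from SP at 75 — need 41 more.
SH at 80: take all 24 person-hours — 17 still needed.
SN at 85: take all 9 person-hours — 8 still needed.
Take 8 from SQ at 160 to finish.
Cost = 20×30 + 13×50 + 7×60 + 25×75 + 24×80 + 9×85 + 8×160 = 7510.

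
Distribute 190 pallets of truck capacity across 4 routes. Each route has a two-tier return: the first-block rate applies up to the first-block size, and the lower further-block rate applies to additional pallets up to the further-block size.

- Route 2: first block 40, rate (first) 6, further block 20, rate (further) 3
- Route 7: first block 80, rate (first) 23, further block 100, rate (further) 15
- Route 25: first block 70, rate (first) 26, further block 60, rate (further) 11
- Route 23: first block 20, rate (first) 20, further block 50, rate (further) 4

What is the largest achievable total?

Order all 8 blocks by rate: Route 25/first 26 > Route 7/first 23 > Route 23/first 20 > Route 7/second 15 > Route 25/second 11 > Route 2/first 6 > Route 23/second 4 > Route 2/second 3.
Route 25/first (26): +70 — 120 left.
Fill Route 7 first block (80 at 23) — 40 left.
Route 23 first at 20: fill all 20 — 20 left.
Route 7/second: +20 of 100 at 15; pool empty.
Total = 26×70 + 23×80 + 20×20 + 15×20 = 4360.

4360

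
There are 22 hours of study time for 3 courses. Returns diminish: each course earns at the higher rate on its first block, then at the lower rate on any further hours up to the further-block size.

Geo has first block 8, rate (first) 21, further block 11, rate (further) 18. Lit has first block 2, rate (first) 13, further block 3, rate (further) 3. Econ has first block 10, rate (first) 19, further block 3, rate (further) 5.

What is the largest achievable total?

Rank every tier by rate: Geo/tier1 21 > Econ/tier1 19 > Geo/tier2 18 > Lit/tier1 13 > Econ/tier2 5 > Lit/tier2 3.
Geo tier1 at 21: fill all 8 ; 14 left.
Econ/tier1 (19): +10 ; 4 left.
4 remain; put them into Geo tier2 at 18.
Total = 21×8 + 19×10 + 18×4 = 430.

430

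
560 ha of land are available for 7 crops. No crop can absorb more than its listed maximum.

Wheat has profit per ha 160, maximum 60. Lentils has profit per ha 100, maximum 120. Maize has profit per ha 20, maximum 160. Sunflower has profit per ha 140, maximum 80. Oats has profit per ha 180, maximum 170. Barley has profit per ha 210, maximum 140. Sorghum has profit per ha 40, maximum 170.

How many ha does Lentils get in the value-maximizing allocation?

110

Rank by profit per ha: Barley 210 > Oats 180 > Wheat 160 > Sunflower 140 > Lentils 100 > Sorghum 40 > Maize 20.
Barley: +140 to 140 (cap) ; 420 left.
Give Oats 170 to hit its cap of 170 ; 250 left.
Wheat takes 60 to reach its cap of 60 ; 190 left.
Sunflower takes 80 to reach its cap of 80 ; 110 left.
Only 110 left; Lentils takes them to reach 110.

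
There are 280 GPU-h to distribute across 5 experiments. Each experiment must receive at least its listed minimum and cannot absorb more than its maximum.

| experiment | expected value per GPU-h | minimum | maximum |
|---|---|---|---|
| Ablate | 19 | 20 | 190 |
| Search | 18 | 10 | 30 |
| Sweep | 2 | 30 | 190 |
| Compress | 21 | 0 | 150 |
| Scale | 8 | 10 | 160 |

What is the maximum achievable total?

4990

Meeting every minimum uses 20+10+30+0+10 = 70 GPU-h, leaving 210.
Rank by expected value per GPU-h: Compress 21 > Ablate 19 > Search 18 > Scale 8 > Sweep 2.
Give Compress 150 more to hit its cap of 150 — 60 left.
Ablate has room for 170 more but only 60 remain, so it gets 80.
Total = 19×80 + 18×10 + 2×30 + 21×150 + 8×10 = 4990.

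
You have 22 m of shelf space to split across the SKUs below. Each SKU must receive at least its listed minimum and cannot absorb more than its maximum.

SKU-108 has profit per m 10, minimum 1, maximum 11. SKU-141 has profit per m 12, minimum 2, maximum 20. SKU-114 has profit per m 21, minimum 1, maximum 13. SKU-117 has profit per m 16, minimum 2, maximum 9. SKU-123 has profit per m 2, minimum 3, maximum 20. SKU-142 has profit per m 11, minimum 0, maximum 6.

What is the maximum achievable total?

361

Meeting every minimum uses 1+2+1+2+3+0 = 9 m, leaving 13.
Rank by profit per m: SKU-114 21 > SKU-117 16 > SKU-141 12 > SKU-142 11 > SKU-108 10 > SKU-123 2.
Give SKU-114 12 more to hit its cap of 13 ; 1 left.
Only 1 left; SKU-117 takes them to reach 3.
Total = 10×1 + 12×2 + 21×13 + 16×3 + 2×3 = 361.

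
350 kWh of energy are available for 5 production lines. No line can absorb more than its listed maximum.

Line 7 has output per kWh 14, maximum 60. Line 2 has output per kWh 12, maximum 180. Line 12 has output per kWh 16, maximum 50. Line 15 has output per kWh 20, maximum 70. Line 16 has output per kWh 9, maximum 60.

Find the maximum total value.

Rank by output per kWh: Line 15 20 > Line 12 16 > Line 7 14 > Line 2 12 > Line 16 9.
Line 15 takes 70 to reach its cap of 70 — 280 left.
Give Line 12 50 to hit its cap of 50 — 230 left.
Give Line 7 60 to hit its cap of 60 — 170 left.
Only 170 left; Line 2 takes them to reach 170.
Total = 14×60 + 12×170 + 16×50 + 20×70 = 5080.

5080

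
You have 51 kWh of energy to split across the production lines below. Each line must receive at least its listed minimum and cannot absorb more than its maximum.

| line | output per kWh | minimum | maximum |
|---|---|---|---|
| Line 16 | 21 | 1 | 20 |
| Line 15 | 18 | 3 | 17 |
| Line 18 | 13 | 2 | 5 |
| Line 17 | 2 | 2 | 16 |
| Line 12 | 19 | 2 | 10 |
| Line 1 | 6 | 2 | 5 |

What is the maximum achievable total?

Meeting every minimum uses 1+3+2+2+2+2 = 12 kWh, leaving 39.
Highest output per kWh first: Line 16 21 > Line 12 19 > Line 15 18 > Line 18 13 > Line 1 6 > Line 17 2.
Give Line 16 19 more to hit its cap of 20 ; 20 left.
Line 12 takes 8 more to reach its cap of 10 ; 12 left.
Line 15 has room for 14 more but only 12 remain, so it gets 15.
Total = 21×20 + 18×15 + 13×2 + 2×2 + 19×10 + 6×2 = 922.

922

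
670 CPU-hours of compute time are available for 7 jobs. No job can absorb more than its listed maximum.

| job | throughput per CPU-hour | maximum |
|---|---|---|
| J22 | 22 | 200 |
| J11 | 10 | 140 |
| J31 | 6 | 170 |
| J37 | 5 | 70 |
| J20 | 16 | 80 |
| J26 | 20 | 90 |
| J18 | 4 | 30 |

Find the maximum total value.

Highest throughput per CPU-hour first: J22 22 > J26 20 > J20 16 > J11 10 > J31 6 > J37 5 > J18 4.
J22: +200 to 200 (cap) → 470 left.
J26: +90 to 90 (cap) → 380 left.
J20 takes 80 to reach its cap of 80 → 300 left.
J11 takes 140 to reach its cap of 140 → 160 left.
Only 160 left; J31 takes them to reach 160.
Total = 22×200 + 10×140 + 6×160 + 16×80 + 20×90 = 9840.

9840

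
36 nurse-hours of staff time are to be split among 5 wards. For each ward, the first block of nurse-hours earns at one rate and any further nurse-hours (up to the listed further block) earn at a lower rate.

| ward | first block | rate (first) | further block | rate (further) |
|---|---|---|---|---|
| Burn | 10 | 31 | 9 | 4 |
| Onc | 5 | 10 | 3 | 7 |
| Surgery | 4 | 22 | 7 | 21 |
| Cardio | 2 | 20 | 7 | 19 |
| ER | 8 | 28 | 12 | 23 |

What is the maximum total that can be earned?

940

Order all 10 blocks by rate: Burn/first 31 > ER/first 28 > ER/second 23 > Surgery/first 22 > Surgery/second 21 > Cardio/first 20 > Cardio/second 19 > Onc/first 10 > Onc/second 7 > Burn/second 4.
Burn first at 31: fill all 10 → 26 left.
Fill ER first block (8 at 28) → 18 left.
Fill ER second block (12 at 23) → 6 left.
Surgery first at 22: fill all 4 → 2 left.
Surgery/second: +2 of 7 at 21; pool empty.
Total = 31×10 + 28×8 + 23×12 + 22×4 + 21×2 = 940.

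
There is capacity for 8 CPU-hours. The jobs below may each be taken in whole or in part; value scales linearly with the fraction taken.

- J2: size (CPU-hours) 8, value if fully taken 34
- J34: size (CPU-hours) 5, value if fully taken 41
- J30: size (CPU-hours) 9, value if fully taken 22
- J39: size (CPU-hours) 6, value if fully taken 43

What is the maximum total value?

62.5

Best value per unit of size first: J34 41/5≈8.2, J39 43/6≈7.17, J2 34/8≈4.25, J30 22/9≈2.44.
All 5 CPU-hours of J34 fit (value 41) → 3 remain.
Fill the last 3 CPU-hours with part of J39: 3/6 of it earns 21.5.
Total value = 62.5.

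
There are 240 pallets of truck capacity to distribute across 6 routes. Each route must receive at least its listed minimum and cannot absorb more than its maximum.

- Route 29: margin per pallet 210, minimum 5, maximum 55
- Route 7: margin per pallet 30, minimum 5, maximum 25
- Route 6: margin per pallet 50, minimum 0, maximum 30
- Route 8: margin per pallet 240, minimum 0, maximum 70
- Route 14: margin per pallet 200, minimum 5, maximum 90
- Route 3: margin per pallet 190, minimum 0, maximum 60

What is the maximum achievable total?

Meeting every minimum uses 5+5+0+0+5+0 = 15 pallets, leaving 225.
Order the routes by margin per pallet: Route 8 240 > Route 29 210 > Route 14 200 > Route 3 190 > Route 6 50 > Route 7 30.
Route 8: +70 to 70 (cap) — 155 left.
Give Route 29 50 more to hit its cap of 55 — 105 left.
Route 14: +85 to 90 (cap) — 20 left.
Route 3 has room for 60 more but only 20 remain, so it gets 20.
Total = 210×55 + 30×5 + 240×70 + 200×90 + 190×20 = 50300.

50300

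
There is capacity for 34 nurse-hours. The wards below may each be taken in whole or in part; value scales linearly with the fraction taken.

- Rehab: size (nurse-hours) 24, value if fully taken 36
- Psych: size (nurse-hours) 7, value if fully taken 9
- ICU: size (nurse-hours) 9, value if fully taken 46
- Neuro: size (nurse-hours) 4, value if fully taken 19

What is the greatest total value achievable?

96.5

Rank by value-to-size ratio: ICU 46/9≈5.11, Neuro 19/4≈4.75, Rehab 36/24≈1.5, Psych 9/7≈1.29.
ICU: take in full, 9 nurse-hours for value 46 → 25 left.
All 4 nurse-hours of Neuro fit (value 19) → 21 remain.
21 nurse-hours left: a 21/24 share of Rehab gives 36×21/24 = 31.5.
Total value = 96.5.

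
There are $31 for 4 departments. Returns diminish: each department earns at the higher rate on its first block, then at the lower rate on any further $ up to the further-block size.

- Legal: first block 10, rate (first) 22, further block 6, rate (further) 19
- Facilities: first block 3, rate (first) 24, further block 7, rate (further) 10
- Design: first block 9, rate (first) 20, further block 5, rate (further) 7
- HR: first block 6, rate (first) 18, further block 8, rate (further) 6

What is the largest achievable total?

Order all 8 blocks by rate: Facilities/T1 24 > Legal/T1 22 > Design/T1 20 > Legal/T2 19 > HR/T1 18 > Facilities/T2 10 > Design/T2 7 > HR/T2 6.
Facilities T1 at 24: fill all 3 — 28 left.
Fill Legal T1 block (10 at 22) — 18 left.
Design T1 at 20: fill all 9 — 9 left.
Legal/T2 (19): +6 — 3 left.
HR T1 at 18: only 3 left, fill 3.
Total = 24×3 + 22×10 + 20×9 + 19×6 + 18×3 = 640.

640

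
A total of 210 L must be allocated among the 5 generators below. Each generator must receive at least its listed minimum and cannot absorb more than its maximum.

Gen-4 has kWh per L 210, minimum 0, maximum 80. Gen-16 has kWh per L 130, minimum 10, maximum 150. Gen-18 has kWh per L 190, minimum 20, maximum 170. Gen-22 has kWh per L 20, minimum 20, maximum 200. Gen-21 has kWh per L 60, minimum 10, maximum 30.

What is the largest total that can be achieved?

36200

Meeting every minimum uses 0+10+20+20+10 = 60 L, leaving 150.
Order the generators by kWh per L: Gen-4 210 > Gen-18 190 > Gen-16 130 > Gen-21 60 > Gen-22 20.
Gen-4 takes 80 more to reach its cap of 80 — 70 left.
Gen-18: +70 (room for 150) → 90. Pool exhausted.
Total = 210×80 + 130×10 + 190×90 + 20×20 + 60×10 = 36200.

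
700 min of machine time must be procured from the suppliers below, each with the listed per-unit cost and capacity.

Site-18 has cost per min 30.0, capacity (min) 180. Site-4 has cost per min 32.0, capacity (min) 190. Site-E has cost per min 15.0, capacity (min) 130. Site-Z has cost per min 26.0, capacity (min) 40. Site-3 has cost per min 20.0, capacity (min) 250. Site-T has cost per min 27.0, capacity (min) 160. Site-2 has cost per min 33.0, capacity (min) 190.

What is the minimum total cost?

Fill from the cheapest supplier first.
Site-E at 15.0: take all 130 min ; 570 still needed.
Site-3 (20.0): use full 250 ; 320 min to go.
Site-Z at 26.0: take all 40 min ; 280 still needed.
Site-T at 27.0: take all 160 min ; 120 still needed.
Site-18 at 30.0: take 120 of its 180 ; requirement met.
Site-4, Site-2: unused.
Cost = 130×15.0 + 250×20.0 + 40×26.0 + 160×27.0 + 120×30.0 = 15910.

15910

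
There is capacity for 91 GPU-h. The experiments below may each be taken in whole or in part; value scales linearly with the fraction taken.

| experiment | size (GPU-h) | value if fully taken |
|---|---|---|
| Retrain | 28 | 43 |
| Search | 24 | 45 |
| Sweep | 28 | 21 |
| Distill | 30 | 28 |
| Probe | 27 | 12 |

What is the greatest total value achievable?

Sort by value density: Search 45/24≈1.88, Retrain 43/28≈1.54, Distill 28/30≈0.933, Sweep 21/28≈0.75, Probe 12/27≈0.444.
Take all of Search (24 GPU-h, value 45) ; 67 GPU-h left.
Take all of Retrain (28 GPU-h, value 43) ; 39 GPU-h left.
Take all of Distill (30 GPU-h, value 28) ; 9 GPU-h left.
9 GPU-h left: a 9/28 share of Sweep gives 21×9/28 = 6.75.
Total value = 122.75.

122.75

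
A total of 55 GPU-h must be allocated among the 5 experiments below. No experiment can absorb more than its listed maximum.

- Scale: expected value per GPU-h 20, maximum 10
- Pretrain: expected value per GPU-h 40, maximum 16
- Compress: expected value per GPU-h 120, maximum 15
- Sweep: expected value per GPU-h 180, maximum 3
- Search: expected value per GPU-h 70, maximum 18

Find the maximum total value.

4300

Order the experiments by expected value per GPU-h: Sweep 180 > Compress 120 > Search 70 > Pretrain 40 > Scale 20.
Sweep: +3 to 3 (cap) ; 52 left.
Compress: +15 to 15 (cap) ; 37 left.
Search: +18 to 18 (cap) ; 19 left.
Pretrain takes 16 to reach its cap of 16 ; 3 left.
Scale: +3 (room for 10) → 3. Pool exhausted.
Total = 20×3 + 40×16 + 120×15 + 180×3 + 70×18 = 4300.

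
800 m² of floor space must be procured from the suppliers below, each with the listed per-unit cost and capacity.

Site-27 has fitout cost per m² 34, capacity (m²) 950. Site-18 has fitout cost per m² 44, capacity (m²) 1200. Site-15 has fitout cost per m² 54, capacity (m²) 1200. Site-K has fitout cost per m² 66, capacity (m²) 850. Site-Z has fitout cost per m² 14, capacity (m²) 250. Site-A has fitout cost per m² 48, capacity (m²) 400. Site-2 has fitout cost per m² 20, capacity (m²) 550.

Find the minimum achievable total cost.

14500

Fill from the cheapest supplier first.
Take 250 from Site-Z at 14 — need 550 more.
Site-2 at 20: take all 550 m² — 0 still needed.
Site-27, Site-18, Site-A, Site-15, Site-K: unused.
Cost = 250×14 + 550×20 = 14500.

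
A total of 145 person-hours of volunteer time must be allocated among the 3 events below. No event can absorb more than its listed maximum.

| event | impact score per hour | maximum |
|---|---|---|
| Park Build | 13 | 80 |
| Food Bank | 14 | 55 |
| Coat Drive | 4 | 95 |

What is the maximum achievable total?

Highest impact score per hour first: Food Bank 14 > Park Build 13 > Coat Drive 4.
Food Bank takes 55 to reach its cap of 55 → 90 left.
Park Build: +80 to 80 (cap) → 10 left.
Coat Drive has room for 95 but only 10 remain, so it gets 10.
Total = 13×80 + 14×55 + 4×10 = 1850.

1850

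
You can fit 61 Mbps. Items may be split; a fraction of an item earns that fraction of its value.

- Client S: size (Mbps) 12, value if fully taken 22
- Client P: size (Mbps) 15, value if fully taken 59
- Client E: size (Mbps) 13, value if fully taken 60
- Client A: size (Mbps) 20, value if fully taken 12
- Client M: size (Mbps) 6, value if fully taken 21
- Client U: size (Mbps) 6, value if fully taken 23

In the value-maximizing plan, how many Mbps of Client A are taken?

9

Best value per unit of size first: Client E 60/13≈4.62, Client P 59/15≈3.93, Client U 23/6≈3.83, Client M 21/6≈3.5, Client S 22/12≈1.83, Client A 12/20≈0.6.
All 13 Mbps of Client E fit (value 60) ; 48 remain.
Take all of Client P (15 Mbps, value 59) ; 33 Mbps left.
Client U: take in full, 6 Mbps for value 23 ; 27 left.
All 6 Mbps of Client M fit (value 21) ; 21 remain.
All 12 Mbps of Client S fit (value 22) ; 9 remain.
9 Mbps left: a 9/20 share of Client A gives 12×9/20 = 5.4.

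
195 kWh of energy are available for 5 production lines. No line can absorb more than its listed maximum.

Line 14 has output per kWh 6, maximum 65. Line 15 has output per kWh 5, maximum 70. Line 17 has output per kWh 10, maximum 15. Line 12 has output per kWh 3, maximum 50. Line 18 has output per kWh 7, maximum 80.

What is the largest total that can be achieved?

Rank by output per kWh: Line 17 10 > Line 18 7 > Line 14 6 > Line 15 5 > Line 12 3.
Line 17: +15 to 15 (cap) → 180 left.
Line 18 takes 80 to reach its cap of 80 → 100 left.
Line 14: +65 to 65 (cap) → 35 left.
Line 15: +35 (room for 70) → 35. Pool exhausted.
Total = 6×65 + 5×35 + 10×15 + 7×80 = 1275.

1275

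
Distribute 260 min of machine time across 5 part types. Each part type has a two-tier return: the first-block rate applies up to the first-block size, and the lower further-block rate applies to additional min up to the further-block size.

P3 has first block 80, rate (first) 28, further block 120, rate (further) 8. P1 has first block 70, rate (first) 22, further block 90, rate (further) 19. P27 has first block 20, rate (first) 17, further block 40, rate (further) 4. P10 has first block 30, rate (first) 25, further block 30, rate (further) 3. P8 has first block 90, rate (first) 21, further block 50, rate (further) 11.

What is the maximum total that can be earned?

Treat each block as its own option and order by rate: P3/first 28 > P10/first 25 > P1/first 22 > P8/first 21 > P1/second 19 > P27/first 17 > P8/second 11 > P3/second 8 > P27/second 4 > P10/second 3.
P3 first at 28: fill all 80 — 180 left.
P10 first at 25: fill all 30 — 150 left.
Fill P1 first block (70 at 22) — 80 left.
P8 first at 21: only 80 left, fill 80.
Total = 28×80 + 25×30 + 22×70 + 21×80 = 6210.

6210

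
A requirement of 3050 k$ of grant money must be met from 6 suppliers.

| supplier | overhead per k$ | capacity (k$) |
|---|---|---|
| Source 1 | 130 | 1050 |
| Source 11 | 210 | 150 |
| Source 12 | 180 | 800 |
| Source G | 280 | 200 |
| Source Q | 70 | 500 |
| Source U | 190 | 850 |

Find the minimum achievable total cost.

448500

Cheapest first:
Take 500 from Source Q at 70 — need 2550 more.
Source 1 (130): use full 1050 — 1500 k$ to go.
Source 12 (180): use full 800 — 700 k$ to go.
Source U at 190: take 700 of its 850 — requirement met.
Source 11, Source G: unused.
Cost = 500×70 + 1050×130 + 800×180 + 700×190 = 448500.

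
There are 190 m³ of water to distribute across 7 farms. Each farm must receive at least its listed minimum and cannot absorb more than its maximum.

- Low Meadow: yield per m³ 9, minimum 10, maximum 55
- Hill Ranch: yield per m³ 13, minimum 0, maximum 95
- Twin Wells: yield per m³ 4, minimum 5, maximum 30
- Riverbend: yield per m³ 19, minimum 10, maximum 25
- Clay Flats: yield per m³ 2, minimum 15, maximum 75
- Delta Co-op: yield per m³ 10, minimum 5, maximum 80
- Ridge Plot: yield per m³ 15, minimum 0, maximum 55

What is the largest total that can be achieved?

2465

Meeting every minimum uses 10+0+5+10+15+5+0 = 45 m³, leaving 145.
Rank by yield per m³: Riverbend 19 > Ridge Plot 15 > Hill Ranch 13 > Delta Co-op 10 > Low Meadow 9 > Twin Wells 4 > Clay Flats 2.
Riverbend: +15 to 25 (cap) → 130 left.
Ridge Plot: +55 to 55 (cap) → 75 left.
Hill Ranch has room for 95 more but only 75 remain, so it gets 75.
Total = 9×10 + 13×75 + 4×5 + 19×25 + 2×15 + 10×5 + 15×55 = 2465.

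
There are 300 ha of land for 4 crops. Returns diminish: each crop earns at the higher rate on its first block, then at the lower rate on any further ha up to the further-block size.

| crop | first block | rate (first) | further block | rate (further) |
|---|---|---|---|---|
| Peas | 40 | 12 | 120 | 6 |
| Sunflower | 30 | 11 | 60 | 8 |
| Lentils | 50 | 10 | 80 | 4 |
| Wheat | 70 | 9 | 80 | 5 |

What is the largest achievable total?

2720

Treat each block as its own option and order by rate: Peas/T1 12 > Sunflower/T1 11 > Lentils/T1 10 > Wheat/T1 9 > Sunflower/T2 8 > Peas/T2 6 > Wheat/T2 5 > Lentils/T2 4.
Peas/T1 (12): +40 — 260 left.
Fill Sunflower T1 block (30 at 11) — 230 left.
Fill Lentils T1 block (50 at 10) — 180 left.
Wheat/T1 (9): +70 — 110 left.
Fill Sunflower T2 block (60 at 8) — 50 left.
Peas T2 at 6: only 50 left, fill 50.
Total = 12×40 + 11×30 + 10×50 + 9×70 + 8×60 + 6×50 = 2720.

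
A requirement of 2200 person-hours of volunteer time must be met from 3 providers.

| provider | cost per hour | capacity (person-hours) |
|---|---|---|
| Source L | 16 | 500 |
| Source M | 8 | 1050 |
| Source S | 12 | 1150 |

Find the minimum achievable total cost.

Use providers in increasing cost order.
Source M at 8: take all 1050 person-hours ; 1150 still needed.
Take 1150 from Source S at 12 ; need 0 more.
Source L: unused.
Cost = 1050×8 + 1150×12 = 22200.

22200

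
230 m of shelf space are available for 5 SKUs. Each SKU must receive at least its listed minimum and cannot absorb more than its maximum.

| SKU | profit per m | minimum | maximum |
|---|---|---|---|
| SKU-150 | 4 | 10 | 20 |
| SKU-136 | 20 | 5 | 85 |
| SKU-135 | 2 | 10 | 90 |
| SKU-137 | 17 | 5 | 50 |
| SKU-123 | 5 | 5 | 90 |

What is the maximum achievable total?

2985

Meeting every minimum uses 10+5+10+5+5 = 35 m, leaving 195.
Rank by profit per m: SKU-136 20 > SKU-137 17 > SKU-123 5 > SKU-150 4 > SKU-135 2.
Give SKU-136 80 more to hit its cap of 85 — 115 left.
SKU-137: +45 to 50 (cap) — 70 left.
SKU-123 has room for 85 more but only 70 remain, so it gets 75.
Total = 4×10 + 20×85 + 2×10 + 17×50 + 5×75 = 2985.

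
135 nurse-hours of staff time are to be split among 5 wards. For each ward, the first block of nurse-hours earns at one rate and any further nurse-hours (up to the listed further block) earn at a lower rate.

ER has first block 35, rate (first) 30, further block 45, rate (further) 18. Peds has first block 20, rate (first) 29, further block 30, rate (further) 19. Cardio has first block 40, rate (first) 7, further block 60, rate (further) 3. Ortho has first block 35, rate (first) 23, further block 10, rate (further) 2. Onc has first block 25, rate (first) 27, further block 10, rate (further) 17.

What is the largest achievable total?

3490

Rank every tier by rate: ER/first 30 > Peds/first 29 > Onc/first 27 > Ortho/first 23 > Peds/second 19 > ER/second 18 > Onc/second 17 > Cardio/first 7 > Cardio/second 3 > Ortho/second 2.
ER/first (30): +35 ; 100 left.
Fill Peds first block (20 at 29) ; 80 left.
Onc first at 27: fill all 25 ; 55 left.
Ortho/first (23): +35 ; 20 left.
20 remain; put them into Peds second at 19.
Total = 30×35 + 29×20 + 27×25 + 23×35 + 19×20 = 3490.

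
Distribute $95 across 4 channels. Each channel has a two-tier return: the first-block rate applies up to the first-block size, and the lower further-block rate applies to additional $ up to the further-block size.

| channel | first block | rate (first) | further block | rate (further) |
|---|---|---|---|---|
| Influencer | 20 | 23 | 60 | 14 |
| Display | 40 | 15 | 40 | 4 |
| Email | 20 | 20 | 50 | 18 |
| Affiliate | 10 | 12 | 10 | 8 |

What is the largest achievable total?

1835

Order all 8 blocks by rate: Influencer/first 23 > Email/first 20 > Email/second 18 > Display/first 15 > Influencer/second 14 > Affiliate/first 12 > Affiliate/second 8 > Display/second 4.
Fill Influencer first block (20 at 23) → 75 left.
Fill Email first block (20 at 20) → 55 left.
Email second at 18: fill all 50 → 5 left.
Display/first: +5 of 40 at 15; pool empty.
Total = 23×20 + 20×20 + 18×50 + 15×5 = 1835.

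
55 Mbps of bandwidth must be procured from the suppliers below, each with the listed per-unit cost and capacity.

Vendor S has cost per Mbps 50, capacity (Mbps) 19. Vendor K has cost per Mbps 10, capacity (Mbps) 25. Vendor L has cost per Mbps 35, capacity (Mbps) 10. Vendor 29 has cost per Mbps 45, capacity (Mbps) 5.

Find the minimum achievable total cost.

Use suppliers in increasing cost order.
Vendor K (10): use full 25 — 30 Mbps to go.
Vendor L at 35: take all 10 Mbps — 20 still needed.
Vendor 29 (45): use full 5 — 15 Mbps to go.
Take 15 from Vendor S at 50 to finish.
Cost = 25×10 + 10×35 + 5×45 + 15×50 = 1575.

1575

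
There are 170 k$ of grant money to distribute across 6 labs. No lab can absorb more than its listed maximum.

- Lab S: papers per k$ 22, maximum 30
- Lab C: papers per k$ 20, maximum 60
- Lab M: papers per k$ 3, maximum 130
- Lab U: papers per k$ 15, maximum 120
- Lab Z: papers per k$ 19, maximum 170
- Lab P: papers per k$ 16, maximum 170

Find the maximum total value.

Highest papers per k$ first: Lab S 22 > Lab C 20 > Lab Z 19 > Lab P 16 > Lab U 15 > Lab M 3.
Give Lab S 30 to hit its cap of 30 → 140 left.
Lab C: +60 to 60 (cap) → 80 left.
Only 80 left; Lab Z takes them to reach 80.
Total = 22×30 + 20×60 + 19×80 = 3380.

3380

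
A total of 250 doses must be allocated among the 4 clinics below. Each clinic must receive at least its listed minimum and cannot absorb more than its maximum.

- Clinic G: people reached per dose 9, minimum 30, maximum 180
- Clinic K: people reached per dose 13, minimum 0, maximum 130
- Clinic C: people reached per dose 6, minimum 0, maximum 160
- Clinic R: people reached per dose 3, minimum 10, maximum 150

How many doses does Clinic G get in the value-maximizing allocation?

Meeting every minimum uses 30+0+0+10 = 40 doses, leaving 210.
Rank by people reached per dose: Clinic K 13 > Clinic G 9 > Clinic C 6 > Clinic R 3.
Clinic K takes 130 more to reach its cap of 130 — 80 left.
Only 80 left; Clinic G takes them to reach 110.

110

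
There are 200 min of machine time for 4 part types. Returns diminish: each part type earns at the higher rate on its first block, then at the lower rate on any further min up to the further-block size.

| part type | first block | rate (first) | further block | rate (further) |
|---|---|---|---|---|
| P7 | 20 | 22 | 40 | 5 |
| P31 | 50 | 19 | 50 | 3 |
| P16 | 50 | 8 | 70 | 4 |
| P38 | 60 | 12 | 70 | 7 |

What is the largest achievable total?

Rank every tier by rate: P7/tier1 22 > P31/tier1 19 > P38/tier1 12 > P16/tier1 8 > P38/tier2 7 > P7/tier2 5 > P16/tier2 4 > P31/tier2 3.
Fill P7 tier1 block (20 at 22) — 180 left.
P31 tier1 at 19: fill all 50 — 130 left.
P38 tier1 at 12: fill all 60 — 70 left.
Fill P16 tier1 block (50 at 8) — 20 left.
20 remain; put them into P38 tier2 at 7.
Total = 22×20 + 19×50 + 12×60 + 8×50 + 7×20 = 2650.

2650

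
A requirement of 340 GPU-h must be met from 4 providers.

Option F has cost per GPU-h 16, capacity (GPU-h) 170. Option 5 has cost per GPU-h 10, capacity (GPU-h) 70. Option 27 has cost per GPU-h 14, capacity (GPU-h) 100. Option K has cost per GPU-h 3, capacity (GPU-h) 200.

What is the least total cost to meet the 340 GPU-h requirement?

2280

Use providers in increasing cost order.
Take 200 from Option K at 3 ; need 140 more.
Option 5 at 10: take all 70 GPU-h ; 70 still needed.
Option 27 at 14: take 70 of its 100 ; requirement met.
Option F: unused.
Cost = 200×3 + 70×10 + 70×14 = 2280.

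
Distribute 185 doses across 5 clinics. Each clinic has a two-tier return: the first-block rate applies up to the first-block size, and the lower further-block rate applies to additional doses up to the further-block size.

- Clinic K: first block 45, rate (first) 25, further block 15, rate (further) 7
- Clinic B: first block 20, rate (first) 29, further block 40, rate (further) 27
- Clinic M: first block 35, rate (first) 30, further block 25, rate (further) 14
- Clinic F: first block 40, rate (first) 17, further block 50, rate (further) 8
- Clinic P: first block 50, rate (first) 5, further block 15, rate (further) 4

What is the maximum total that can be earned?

Rank every tier by rate: Clinic M/tier1 30 > Clinic B/tier1 29 > Clinic B/tier2 27 > Clinic K/tier1 25 > Clinic F/tier1 17 > Clinic M/tier2 14 > Clinic F/tier2 8 > Clinic K/tier2 7 > Clinic P/tier1 5 > Clinic P/tier2 4.
Fill Clinic M tier1 block (35 at 30) — 150 left.
Clinic B/tier1 (29): +20 — 130 left.
Fill Clinic B tier2 block (40 at 27) — 90 left.
Fill Clinic K tier1 block (45 at 25) — 45 left.
Fill Clinic F tier1 block (40 at 17) — 5 left.
Clinic M tier2 at 14: only 5 left, fill 5.
Total = 30×35 + 29×20 + 27×40 + 25×45 + 17×40 + 14×5 = 4585.

4585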